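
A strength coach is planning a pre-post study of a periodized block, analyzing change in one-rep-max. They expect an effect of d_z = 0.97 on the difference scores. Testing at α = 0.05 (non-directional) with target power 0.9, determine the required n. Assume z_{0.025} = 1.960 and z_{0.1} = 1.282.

For a paired (one-sample on differences) test: n = ((z_{α/2} + z_β) / d)².
z_{α/2} + z_β = 1.960 + 1.282 = 3.242.
n = (3.242 / 0.97)² = 3.342² = 11.17.
Round up.

n = 12 pairs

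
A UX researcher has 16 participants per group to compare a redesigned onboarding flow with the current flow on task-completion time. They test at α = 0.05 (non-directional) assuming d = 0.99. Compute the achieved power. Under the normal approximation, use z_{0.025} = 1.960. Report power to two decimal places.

power ≈ 0.80

For two equal groups, power = Φ(d·√(n/2) − z_{α/2}).
d·√(n/2) = 0.99 × √(16/2) = 0.99 × 2.828 = 2.800.
z_β = 2.800 − 1.960 = 0.840.
Power = Φ(0.840) = 0.800.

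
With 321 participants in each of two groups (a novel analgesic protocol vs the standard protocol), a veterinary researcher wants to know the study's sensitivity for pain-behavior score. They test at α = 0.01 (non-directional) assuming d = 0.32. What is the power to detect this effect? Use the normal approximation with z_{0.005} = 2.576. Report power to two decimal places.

power ≈ 0.93

For two equal groups, power = Φ(d·√(n/2) − z_{α/2}).
d·√(n/2) = 0.32 × √(321/2) = 0.32 × 12.669 = 4.054.
z_β = 4.054 − 2.576 = 1.478.
Power = Φ(1.478) = 0.930.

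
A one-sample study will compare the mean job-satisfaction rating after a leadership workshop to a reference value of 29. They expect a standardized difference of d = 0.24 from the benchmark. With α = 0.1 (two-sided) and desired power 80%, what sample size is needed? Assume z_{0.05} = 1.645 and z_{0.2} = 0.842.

For a one-sample test: n = ((z_{α/2} + z_β) / d)².
z_{α/2} + z_β = 1.645 + 0.842 = 2.487.
n = (2.487 / 0.24)² = 10.363² = 107.38.
Round up.

n = 108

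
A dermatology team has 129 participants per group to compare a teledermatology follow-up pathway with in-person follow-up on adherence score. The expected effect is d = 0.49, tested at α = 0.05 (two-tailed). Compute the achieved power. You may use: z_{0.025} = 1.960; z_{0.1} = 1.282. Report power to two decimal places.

power ≈ 0.98

For two equal groups, power = Φ(d·√(n/2) − z_{α/2}).
d·√(n/2) = 0.49 × √(129/2) = 0.49 × 8.031 = 3.935.
z_β = 3.935 − 1.960 = 1.975.
Power = Φ(1.975) = 0.976.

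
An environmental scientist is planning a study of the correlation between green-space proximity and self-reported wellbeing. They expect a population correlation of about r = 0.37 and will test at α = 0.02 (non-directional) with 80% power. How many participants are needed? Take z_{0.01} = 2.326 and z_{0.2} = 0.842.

Fisher's z: C = ½·ln((1+r)/(1−r)) = ½·ln(2.1746) = 0.3884.
n = ((z_{α/2} + z_β)/C)² + 3.
(2.326 + 0.842) / 0.3884 = 3.168 / 0.3884 = 8.157.
n = 8.157² + 3 = 66.53 + 3 = 69.5.
Round up.

n = 70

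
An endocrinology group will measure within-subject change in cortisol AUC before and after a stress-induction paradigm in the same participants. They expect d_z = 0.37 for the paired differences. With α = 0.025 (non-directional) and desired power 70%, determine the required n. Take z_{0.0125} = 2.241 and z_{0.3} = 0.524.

For a paired (one-sample on differences) test: n = ((z_{α/2} + z_β) / d)².
z_{α/2} + z_β = 2.241 + 0.524 = 2.765.
n = (2.765 / 0.37)² = 7.473² = 55.85.
Round up.

n = 56 pairs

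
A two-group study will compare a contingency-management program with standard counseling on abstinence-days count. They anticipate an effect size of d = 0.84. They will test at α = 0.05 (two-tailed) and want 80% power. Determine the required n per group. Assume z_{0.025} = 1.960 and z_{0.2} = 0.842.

For two independent groups with equal n: n = 2·((z_{α/2} + z_β) / d)².
z_{α/2} + z_β = 1.960 + 0.842 = 2.802.
n = 2 × (2.802 / 0.84)² = 2 × 3.336² = 2 × 11.13 = 22.3.
Round up to the next whole participant.

n = 23 per group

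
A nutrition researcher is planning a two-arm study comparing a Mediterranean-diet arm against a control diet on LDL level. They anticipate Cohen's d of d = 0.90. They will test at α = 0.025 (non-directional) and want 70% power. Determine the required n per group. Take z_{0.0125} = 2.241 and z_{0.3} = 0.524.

For two independent groups with equal n: n = 2·((z_{α/2} + z_β) / d)².
z_{α/2} + z_β = 2.241 + 0.524 = 2.765.
n = 2 × (2.765 / 0.90)² = 2 × 3.072² = 2 × 9.44 = 18.9.
Round up to the next whole participant.

n = 19 per group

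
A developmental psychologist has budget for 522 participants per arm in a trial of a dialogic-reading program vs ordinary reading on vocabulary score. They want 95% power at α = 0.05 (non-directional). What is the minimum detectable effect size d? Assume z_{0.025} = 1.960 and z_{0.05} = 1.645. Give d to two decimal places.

d_min ≈ 0.22

For two independent groups of n = 522 each: d_min = (z_{α/2} + z_β)·√(2/n).
z-sum = 1.960 + 1.645 = 3.605.
d_min = 3.605 × √(2/522) = 3.605 × 0.0619 = 0.223.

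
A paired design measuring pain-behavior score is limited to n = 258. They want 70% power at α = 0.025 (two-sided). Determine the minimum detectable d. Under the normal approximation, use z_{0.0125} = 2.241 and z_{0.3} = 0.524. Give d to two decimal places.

d_min ≈ 0.17

For a single sample (or paired design) of n = 258: d_min = (z_{α/2} + z_β)/√n.
z-sum = 2.241 + 0.524 = 2.765.
d_min = 2.765 / √258 = 2.765 / 16.062 = 0.172.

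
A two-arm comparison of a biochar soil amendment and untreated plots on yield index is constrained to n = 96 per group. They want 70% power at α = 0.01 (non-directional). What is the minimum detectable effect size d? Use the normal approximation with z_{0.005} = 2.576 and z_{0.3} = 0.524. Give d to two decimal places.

For two independent groups of n = 96 each: d_min = (z_{α/2} + z_β)·√(2/n).
z-sum = 2.576 + 0.524 = 3.100.
d_min = 3.100 × √(2/96) = 3.100 × 0.1443 = 0.447.

d_min ≈ 0.45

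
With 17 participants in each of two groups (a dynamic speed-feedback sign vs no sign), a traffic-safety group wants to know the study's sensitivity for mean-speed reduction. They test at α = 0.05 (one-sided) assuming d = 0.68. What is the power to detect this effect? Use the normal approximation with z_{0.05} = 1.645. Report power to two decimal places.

For two equal groups, power = Φ(d·√(n/2) − z_{α}).
d·√(n/2) = 0.68 × √(17/2) = 0.68 × 2.915 = 1.983.
z_β = 1.983 − 1.645 = 0.338.
Power = Φ(0.338) = 0.632.

power ≈ 0.63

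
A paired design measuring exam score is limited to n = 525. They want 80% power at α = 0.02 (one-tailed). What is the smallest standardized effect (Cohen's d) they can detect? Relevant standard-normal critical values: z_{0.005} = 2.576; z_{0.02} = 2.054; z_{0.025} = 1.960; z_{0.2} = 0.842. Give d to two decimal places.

d_min ≈ 0.13

For a single sample (or paired design) of n = 525: d_min = (z_{α} + z_β)/√n.
z-sum = 2.054 + 0.842 = 2.896.
d_min = 2.896 / √525 = 2.896 / 22.913 = 0.126.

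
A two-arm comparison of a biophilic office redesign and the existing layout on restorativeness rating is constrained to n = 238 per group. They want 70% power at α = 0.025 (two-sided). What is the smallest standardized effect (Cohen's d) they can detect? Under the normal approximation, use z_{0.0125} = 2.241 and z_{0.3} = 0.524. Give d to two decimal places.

For two independent groups of n = 238 each: d_min = (z_{α/2} + z_β)·√(2/n).
z-sum = 2.241 + 0.524 = 2.765.
d_min = 2.765 × √(2/238) = 2.765 × 0.0917 = 0.253.

d_min ≈ 0.25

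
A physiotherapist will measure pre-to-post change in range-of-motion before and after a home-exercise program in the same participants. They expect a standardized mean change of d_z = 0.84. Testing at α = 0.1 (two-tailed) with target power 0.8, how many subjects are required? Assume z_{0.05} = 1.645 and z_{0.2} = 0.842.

n = 9 pairs

For a paired (one-sample on differences) test: n = ((z_{α/2} + z_β) / d)².
z_{α/2} + z_β = 1.645 + 0.842 = 2.487.
n = (2.487 / 0.84)² = 2.961² = 8.77.
Round up.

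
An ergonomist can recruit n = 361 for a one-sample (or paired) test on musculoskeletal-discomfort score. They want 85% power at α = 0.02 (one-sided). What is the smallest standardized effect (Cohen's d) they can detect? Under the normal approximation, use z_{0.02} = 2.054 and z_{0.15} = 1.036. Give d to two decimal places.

For a single sample (or paired design) of n = 361: d_min = (z_{α} + z_β)/√n.
z-sum = 2.054 + 1.036 = 3.090.
d_min = 3.090 / √361 = 3.090 / 19.000 = 0.163.

d_min ≈ 0.16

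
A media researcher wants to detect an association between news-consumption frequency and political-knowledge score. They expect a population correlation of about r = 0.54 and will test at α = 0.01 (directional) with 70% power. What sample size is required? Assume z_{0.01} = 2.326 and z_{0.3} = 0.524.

Fisher's z: C = ½·ln((1+r)/(1−r)) = ½·ln(3.3478) = 0.6042.
n = ((z_{α} + z_β)/C)² + 3.
(2.326 + 0.524) / 0.6042 = 2.850 / 0.6042 = 4.717.
n = 4.717² + 3 = 22.25 + 3 = 25.2.
Round up.

n = 26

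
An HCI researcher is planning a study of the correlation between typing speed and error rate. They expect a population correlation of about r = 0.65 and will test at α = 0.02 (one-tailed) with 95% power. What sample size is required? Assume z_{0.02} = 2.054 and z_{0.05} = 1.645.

Fisher's z: C = ½·ln((1+r)/(1−r)) = ½·ln(4.7143) = 0.7753.
n = ((z_{α} + z_β)/C)² + 3.
(2.054 + 1.645) / 0.7753 = 3.699 / 0.7753 = 4.771.
n = 4.771² + 3 = 22.76 + 3 = 25.8.
Round up.

n = 26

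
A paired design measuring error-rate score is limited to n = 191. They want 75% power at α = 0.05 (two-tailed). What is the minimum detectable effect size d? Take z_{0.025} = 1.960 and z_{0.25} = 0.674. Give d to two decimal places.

d_min ≈ 0.19

For a single sample (or paired design) of n = 191: d_min = (z_{α/2} + z_β)/√n.
z-sum = 1.960 + 0.674 = 2.634.
d_min = 2.634 / √191 = 2.634 / 13.820 = 0.191.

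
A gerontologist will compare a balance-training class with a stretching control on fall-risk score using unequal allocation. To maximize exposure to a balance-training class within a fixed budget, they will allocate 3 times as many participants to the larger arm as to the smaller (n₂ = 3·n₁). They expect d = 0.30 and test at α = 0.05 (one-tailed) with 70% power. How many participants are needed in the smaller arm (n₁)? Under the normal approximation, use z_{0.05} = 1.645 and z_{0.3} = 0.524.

With allocation ratio k = n₂/n₁ = 3, Var(x̄₁−x̄₂) = σ²(1/n₁ + 1/(k·n₁)) = σ²·(k+1)/(k·n₁).
So n₁ = (1 + 1/k)·((z_{α} + z_β)/d)² = 1.333 × (2.169/0.30)².
n₁ = 1.333 × 52.27 = 69.7.
Round up: n₁ = 70, giving n₂ = 3 × 70 = 210.

n₁ = 70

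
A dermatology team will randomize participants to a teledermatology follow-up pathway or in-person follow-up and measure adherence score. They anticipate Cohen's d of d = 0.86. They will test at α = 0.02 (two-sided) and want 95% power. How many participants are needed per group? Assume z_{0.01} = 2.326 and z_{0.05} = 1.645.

n = 43 per group

For two independent groups with equal n: n = 2·((z_{α/2} + z_β) / d)².
z_{α/2} + z_β = 2.326 + 1.645 = 3.971.
n = 2 × (3.971 / 0.86)² = 2 × 4.617² = 2 × 21.32 = 42.6.
Round up to the next whole participant.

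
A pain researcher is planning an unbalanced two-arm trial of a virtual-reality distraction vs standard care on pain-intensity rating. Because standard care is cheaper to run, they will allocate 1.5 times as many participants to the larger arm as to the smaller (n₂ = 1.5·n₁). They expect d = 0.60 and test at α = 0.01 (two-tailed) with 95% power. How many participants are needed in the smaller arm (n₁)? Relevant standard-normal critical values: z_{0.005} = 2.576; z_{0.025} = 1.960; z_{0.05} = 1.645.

n₁ = 83

With allocation ratio k = n₂/n₁ = 1.5, Var(x̄₁−x̄₂) = σ²(1/n₁ + 1/(k·n₁)) = σ²·(k+1)/(k·n₁).
So n₁ = (1 + 1/k)·((z_{α/2} + z_β)/d)² = 1.667 × (4.221/0.60)².
n₁ = 1.667 × 49.49 = 82.5.
Round up: n₁ = 83, giving n₂ = ⌈1.5 × 83⌉ = ⌈124.5⌉ = 125.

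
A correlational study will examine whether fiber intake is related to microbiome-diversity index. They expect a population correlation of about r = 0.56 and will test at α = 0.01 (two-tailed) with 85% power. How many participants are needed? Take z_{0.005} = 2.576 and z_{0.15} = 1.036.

Fisher's z: C = ½·ln((1+r)/(1−r)) = ½·ln(3.5455) = 0.6328.
n = ((z_{α/2} + z_β)/C)² + 3.
(2.576 + 1.036) / 0.6328 = 3.612 / 0.6328 = 5.708.
n = 5.708² + 3 = 32.58 + 3 = 35.6.
Round up.

n = 36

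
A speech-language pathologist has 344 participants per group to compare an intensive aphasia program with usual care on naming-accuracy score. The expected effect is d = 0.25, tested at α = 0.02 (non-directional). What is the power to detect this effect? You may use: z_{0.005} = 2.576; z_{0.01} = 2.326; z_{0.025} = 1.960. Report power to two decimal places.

power ≈ 0.83

For two equal groups, power = Φ(d·√(n/2) − z_{α/2}).
d·√(n/2) = 0.25 × √(344/2) = 0.25 × 13.115 = 3.279.
z_β = 3.279 − 2.326 = 0.953.
Power = Φ(0.953) = 0.830.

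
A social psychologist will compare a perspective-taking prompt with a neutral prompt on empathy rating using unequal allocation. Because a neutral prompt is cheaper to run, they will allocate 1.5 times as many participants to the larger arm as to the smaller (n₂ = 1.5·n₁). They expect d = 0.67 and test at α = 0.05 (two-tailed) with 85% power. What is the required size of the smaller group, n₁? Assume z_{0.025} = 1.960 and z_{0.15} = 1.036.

With allocation ratio k = n₂/n₁ = 1.5, Var(x̄₁−x̄₂) = σ²(1/n₁ + 1/(k·n₁)) = σ²·(k+1)/(k·n₁).
So n₁ = (1 + 1/k)·((z_{α/2} + z_β)/d)² = 1.667 × (2.996/0.67)².
n₁ = 1.667 × 20.00 = 33.3.
Round up: n₁ = 34, giving n₂ = 1.5 × 34 = 51.

n₁ = 34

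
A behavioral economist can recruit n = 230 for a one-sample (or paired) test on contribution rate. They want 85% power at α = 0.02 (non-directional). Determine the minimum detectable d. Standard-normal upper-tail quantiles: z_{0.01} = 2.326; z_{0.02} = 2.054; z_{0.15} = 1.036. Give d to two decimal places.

d_min ≈ 0.22

For a single sample (or paired design) of n = 230: d_min = (z_{α/2} + z_β)/√n.
z-sum = 2.326 + 1.036 = 3.362.
d_min = 3.362 / √230 = 3.362 / 15.166 = 0.222.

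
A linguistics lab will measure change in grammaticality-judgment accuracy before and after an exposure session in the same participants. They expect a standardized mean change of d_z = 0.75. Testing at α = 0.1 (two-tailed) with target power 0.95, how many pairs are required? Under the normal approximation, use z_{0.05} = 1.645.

n = 20 pairs

For a paired (one-sample on differences) test: n = ((z_{α/2} + z_β) / d)².
z_{α/2} + z_β = 1.645 + 1.645 = 3.290.
n = (3.290 / 0.75)² = 4.387² = 19.24.
Round up.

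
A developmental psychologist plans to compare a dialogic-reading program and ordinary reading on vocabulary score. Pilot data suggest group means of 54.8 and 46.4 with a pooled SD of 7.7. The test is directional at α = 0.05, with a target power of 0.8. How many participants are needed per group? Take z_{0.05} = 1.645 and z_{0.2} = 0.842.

n = 11 per group

Cohen's d = |M₁ − M₂| / SD_pooled = |54.8 − 46.4| / 7.7 = 8.4 / 7.7 = 1.091.
For two independent groups with equal n: n = 2·((z_{α} + z_β) / d)².
z_{α} + z_β = 1.645 + 0.842 = 2.487.
n = 2 × (2.487 / 1.091)² = 2 × 2.280² = 2 × 5.20 = 10.4.
Round up to the next whole participant.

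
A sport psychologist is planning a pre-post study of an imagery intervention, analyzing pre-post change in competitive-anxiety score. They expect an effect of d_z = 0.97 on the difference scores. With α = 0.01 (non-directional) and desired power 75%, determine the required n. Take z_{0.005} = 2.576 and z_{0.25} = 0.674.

For a paired (one-sample on differences) test: n = ((z_{α/2} + z_β) / d)².
z_{α/2} + z_β = 2.576 + 0.674 = 3.250.
n = (3.250 / 0.97)² = 3.351² = 11.23.
Round up.

n = 12 pairs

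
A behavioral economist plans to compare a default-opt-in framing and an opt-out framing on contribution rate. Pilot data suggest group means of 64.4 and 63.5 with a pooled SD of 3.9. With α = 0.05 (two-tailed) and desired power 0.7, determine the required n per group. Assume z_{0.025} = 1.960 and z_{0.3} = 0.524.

Cohen's d = |M₁ − M₂| / SD_pooled = |64.4 − 63.5| / 3.9 = 0.9 / 3.9 = 0.231.
For two independent groups with equal n: n = 2·((z_{α/2} + z_β) / d)².
z_{α/2} + z_β = 1.960 + 0.524 = 2.484.
n = 2 × (2.484 / 0.231)² = 2 × 10.753² = 2 × 115.63 = 231.3.
Round up to the next whole participant.

n = 232 per group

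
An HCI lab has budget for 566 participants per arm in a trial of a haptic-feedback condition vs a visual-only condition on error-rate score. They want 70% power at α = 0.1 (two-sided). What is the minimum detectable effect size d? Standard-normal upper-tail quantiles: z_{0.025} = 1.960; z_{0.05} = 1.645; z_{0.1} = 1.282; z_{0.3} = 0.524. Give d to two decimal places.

For two independent groups of n = 566 each: d_min = (z_{α/2} + z_β)·√(2/n).
z-sum = 1.645 + 0.524 = 2.169.
d_min = 2.169 × √(2/566) = 2.169 × 0.0594 = 0.129.

d_min ≈ 0.13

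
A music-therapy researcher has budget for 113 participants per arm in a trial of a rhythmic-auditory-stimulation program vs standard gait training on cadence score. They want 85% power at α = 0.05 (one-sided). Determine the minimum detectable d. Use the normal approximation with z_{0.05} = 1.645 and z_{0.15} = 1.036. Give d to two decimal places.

For two independent groups of n = 113 each: d_min = (z_{α} + z_β)·√(2/n).
z-sum = 1.645 + 1.036 = 2.681.
d_min = 2.681 × √(2/113) = 2.681 × 0.1330 = 0.357.

d_min ≈ 0.36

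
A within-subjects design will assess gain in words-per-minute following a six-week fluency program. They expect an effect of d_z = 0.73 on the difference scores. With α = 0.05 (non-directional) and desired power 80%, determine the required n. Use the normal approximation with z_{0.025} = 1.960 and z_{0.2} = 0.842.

n = 15 pairs

For a paired (one-sample on differences) test: n = ((z_{α/2} + z_β) / d)².
z_{α/2} + z_β = 1.960 + 0.842 = 2.802.
n = (2.802 / 0.73)² = 3.838² = 14.73.
Round up.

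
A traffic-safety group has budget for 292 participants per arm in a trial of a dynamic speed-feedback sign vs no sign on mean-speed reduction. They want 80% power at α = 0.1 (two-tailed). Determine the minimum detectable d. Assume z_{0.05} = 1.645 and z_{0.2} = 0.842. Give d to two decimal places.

For two independent groups of n = 292 each: d_min = (z_{α/2} + z_β)·√(2/n).
z-sum = 1.645 + 0.842 = 2.487.
d_min = 2.487 × √(2/292) = 2.487 × 0.0828 = 0.206.

d_min ≈ 0.21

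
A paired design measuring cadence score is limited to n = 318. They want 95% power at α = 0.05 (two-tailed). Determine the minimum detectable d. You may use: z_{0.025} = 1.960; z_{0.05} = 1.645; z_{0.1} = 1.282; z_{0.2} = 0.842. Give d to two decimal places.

For a single sample (or paired design) of n = 318: d_min = (z_{α/2} + z_β)/√n.
z-sum = 1.960 + 1.645 = 3.605.
d_min = 3.605 / √318 = 3.605 / 17.833 = 0.202.

d_min ≈ 0.20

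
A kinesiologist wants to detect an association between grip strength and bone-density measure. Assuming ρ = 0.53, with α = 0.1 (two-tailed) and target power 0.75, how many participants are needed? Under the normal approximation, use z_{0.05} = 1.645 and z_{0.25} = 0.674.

Fisher's z: C = ½·ln((1+r)/(1−r)) = ½·ln(3.2553) = 0.5901.
n = ((z_{α/2} + z_β)/C)² + 3.
(1.645 + 0.674) / 0.5901 = 2.319 / 0.5901 = 3.930.
n = 3.930² + 3 = 15.44 + 3 = 18.4.
Round up.

n = 19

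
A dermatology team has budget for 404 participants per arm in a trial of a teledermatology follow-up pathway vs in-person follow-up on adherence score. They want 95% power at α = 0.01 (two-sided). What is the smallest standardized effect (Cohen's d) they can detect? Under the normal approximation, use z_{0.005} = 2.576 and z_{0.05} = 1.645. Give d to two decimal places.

d_min ≈ 0.30

For two independent groups of n = 404 each: d_min = (z_{α/2} + z_β)·√(2/n).
z-sum = 2.576 + 1.645 = 4.221.
d_min = 4.221 × √(2/404) = 4.221 × 0.0704 = 0.297.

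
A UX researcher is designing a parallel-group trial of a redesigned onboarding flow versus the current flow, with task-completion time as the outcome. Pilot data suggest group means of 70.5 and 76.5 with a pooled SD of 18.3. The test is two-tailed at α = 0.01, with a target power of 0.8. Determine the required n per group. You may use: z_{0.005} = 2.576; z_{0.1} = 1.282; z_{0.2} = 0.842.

n = 218 per group

Cohen's d = |M₁ − M₂| / SD_pooled = |70.5 − 76.5| / 18.3 = 6.0 / 18.3 = 0.328.
For two independent groups with equal n: n = 2·((z_{α/2} + z_β) / d)².
z_{α/2} + z_β = 2.576 + 0.842 = 3.418.
n = 2 × (3.418 / 0.328)² = 2 × 10.421² = 2 × 108.59 = 217.2.
Round up to the next whole participant.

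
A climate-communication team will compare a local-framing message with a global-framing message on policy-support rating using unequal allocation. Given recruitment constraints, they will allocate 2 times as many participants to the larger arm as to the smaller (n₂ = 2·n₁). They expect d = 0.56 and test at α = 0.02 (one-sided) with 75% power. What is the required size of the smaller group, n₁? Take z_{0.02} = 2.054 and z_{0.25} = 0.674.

With allocation ratio k = n₂/n₁ = 2, Var(x̄₁−x̄₂) = σ²(1/n₁ + 1/(k·n₁)) = σ²·(k+1)/(k·n₁).
So n₁ = (1 + 1/k)·((z_{α} + z_β)/d)² = 1.500 × (2.728/0.56)².
n₁ = 1.500 × 23.73 = 35.6.
Round up: n₁ = 36, giving n₂ = 2 × 36 = 72.

n₁ = 36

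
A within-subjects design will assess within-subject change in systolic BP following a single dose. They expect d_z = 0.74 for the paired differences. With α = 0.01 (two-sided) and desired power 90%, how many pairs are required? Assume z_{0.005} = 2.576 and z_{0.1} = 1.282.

n = 28 pairs

For a paired (one-sample on differences) test: n = ((z_{α/2} + z_β) / d)².
z_{α/2} + z_β = 2.576 + 1.282 = 3.858.
n = (3.858 / 0.74)² = 5.214² = 27.18.
Round up.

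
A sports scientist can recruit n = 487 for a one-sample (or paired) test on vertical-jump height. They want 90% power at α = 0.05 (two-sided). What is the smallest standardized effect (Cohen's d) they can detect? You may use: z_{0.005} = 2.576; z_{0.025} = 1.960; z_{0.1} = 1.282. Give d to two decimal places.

For a single sample (or paired design) of n = 487: d_min = (z_{α/2} + z_β)/√n.
z-sum = 1.960 + 1.282 = 3.242.
d_min = 3.242 / √487 = 3.242 / 22.068 = 0.147.

d_min ≈ 0.15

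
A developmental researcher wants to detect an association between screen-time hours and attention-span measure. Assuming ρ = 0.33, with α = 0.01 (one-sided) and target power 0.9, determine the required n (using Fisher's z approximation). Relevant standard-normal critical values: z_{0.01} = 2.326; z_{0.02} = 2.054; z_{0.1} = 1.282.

n = 114

Fisher's z: C = ½·ln((1+r)/(1−r)) = ½·ln(1.9851) = 0.3428.
n = ((z_{α} + z_β)/C)² + 3.
(2.326 + 1.282) / 0.3428 = 3.608 / 0.3428 = 10.525.
n = 10.525² + 3 = 110.78 + 3 = 113.8.
Round up.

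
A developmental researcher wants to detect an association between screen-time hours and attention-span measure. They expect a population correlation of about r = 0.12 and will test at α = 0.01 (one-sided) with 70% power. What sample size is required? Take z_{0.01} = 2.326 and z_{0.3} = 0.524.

Fisher's z: C = ½·ln((1+r)/(1−r)) = ½·ln(1.2727) = 0.1206.
n = ((z_{α} + z_β)/C)² + 3.
(2.326 + 0.524) / 0.1206 = 2.850 / 0.1206 = 23.632.
n = 23.632² + 3 = 558.46 + 3 = 561.5.
Round up.

n = 562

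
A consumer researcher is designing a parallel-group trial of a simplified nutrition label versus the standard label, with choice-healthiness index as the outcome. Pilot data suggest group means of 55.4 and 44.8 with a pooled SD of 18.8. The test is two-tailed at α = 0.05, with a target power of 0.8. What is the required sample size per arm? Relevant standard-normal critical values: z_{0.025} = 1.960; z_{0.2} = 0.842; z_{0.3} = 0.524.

Cohen's d = |M₁ − M₂| / SD_pooled = |55.4 − 44.8| / 18.8 = 10.6 / 18.8 = 0.564.
For two independent groups with equal n: n = 2·((z_{α/2} + z_β) / d)².
z_{α/2} + z_β = 1.960 + 0.842 = 2.802.
n = 2 × (2.802 / 0.564)² = 2 × 4.968² = 2 × 24.68 = 49.4.
Round up to the next whole participant.

n = 50 per group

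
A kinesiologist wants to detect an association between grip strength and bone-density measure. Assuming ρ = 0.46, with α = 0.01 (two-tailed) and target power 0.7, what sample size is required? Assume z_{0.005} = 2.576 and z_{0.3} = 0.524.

n = 42

Fisher's z: C = ½·ln((1+r)/(1−r)) = ½·ln(2.7037) = 0.4973.
n = ((z_{α/2} + z_β)/C)² + 3.
(2.576 + 0.524) / 0.4973 = 3.100 / 0.4973 = 6.234.
n = 6.234² + 3 = 38.86 + 3 = 41.9.
Round up.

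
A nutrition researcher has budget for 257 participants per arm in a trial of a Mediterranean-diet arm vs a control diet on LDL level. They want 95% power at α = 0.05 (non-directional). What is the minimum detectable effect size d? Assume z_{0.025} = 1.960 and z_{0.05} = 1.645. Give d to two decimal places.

d_min ≈ 0.32

For two independent groups of n = 257 each: d_min = (z_{α/2} + z_β)·√(2/n).
z-sum = 1.960 + 1.645 = 3.605.
d_min = 3.605 × √(2/257) = 3.605 × 0.0882 = 0.318.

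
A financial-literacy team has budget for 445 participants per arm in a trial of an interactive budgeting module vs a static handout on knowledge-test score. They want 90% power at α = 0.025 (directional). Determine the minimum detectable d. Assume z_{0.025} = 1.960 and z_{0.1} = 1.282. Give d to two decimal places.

d_min ≈ 0.22

For two independent groups of n = 445 each: d_min = (z_{α} + z_β)·√(2/n).
z-sum = 1.960 + 1.282 = 3.242.
d_min = 3.242 × √(2/445) = 3.242 × 0.0670 = 0.217.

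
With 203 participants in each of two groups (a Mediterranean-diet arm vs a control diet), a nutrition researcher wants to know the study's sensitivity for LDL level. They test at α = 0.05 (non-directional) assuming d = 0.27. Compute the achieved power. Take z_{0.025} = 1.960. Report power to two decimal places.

power ≈ 0.78

For two equal groups, power = Φ(d·√(n/2) − z_{α/2}).
d·√(n/2) = 0.27 × √(203/2) = 0.27 × 10.075 = 2.720.
z_β = 2.720 − 1.960 = 0.760.
Power = Φ(0.760) = 0.776.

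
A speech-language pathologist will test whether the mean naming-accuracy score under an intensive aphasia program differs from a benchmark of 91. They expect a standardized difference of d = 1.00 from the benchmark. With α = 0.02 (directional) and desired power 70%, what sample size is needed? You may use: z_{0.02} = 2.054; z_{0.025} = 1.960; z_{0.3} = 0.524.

n = 7

For a one-sample test: n = ((z_{α} + z_β) / d)².
z_{α} + z_β = 2.054 + 0.524 = 2.578.
n = (2.578 / 1.00)² = 2.578² = 6.65.
Round up.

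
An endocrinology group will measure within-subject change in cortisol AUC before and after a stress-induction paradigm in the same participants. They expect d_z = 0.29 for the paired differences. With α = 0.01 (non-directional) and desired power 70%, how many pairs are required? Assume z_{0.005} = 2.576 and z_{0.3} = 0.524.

For a paired (one-sample on differences) test: n = ((z_{α/2} + z_β) / d)².
z_{α/2} + z_β = 2.576 + 0.524 = 3.100.
n = (3.100 / 0.29)² = 10.690² = 114.27.
Round up.

n = 115 pairs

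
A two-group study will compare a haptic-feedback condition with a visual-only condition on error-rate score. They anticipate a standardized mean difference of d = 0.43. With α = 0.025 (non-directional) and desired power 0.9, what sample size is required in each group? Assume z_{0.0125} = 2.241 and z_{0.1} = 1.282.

n = 135 per group

For two independent groups with equal n: n = 2·((z_{α/2} + z_β) / d)².
z_{α/2} + z_β = 2.241 + 1.282 = 3.523.
n = 2 × (3.523 / 0.43)² = 2 × 8.193² = 2 × 67.13 = 134.3.
Round up to the next whole participant.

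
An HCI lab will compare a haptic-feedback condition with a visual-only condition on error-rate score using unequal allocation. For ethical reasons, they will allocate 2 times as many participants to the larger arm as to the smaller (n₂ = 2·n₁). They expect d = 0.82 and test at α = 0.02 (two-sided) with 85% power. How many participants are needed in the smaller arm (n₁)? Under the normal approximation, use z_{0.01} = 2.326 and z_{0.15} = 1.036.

n₁ = 26

With allocation ratio k = n₂/n₁ = 2, Var(x̄₁−x̄₂) = σ²(1/n₁ + 1/(k·n₁)) = σ²·(k+1)/(k·n₁).
So n₁ = (1 + 1/k)·((z_{α/2} + z_β)/d)² = 1.500 × (3.362/0.82)².
n₁ = 1.500 × 16.81 = 25.2.
Round up: n₁ = 26, giving n₂ = 2 × 26 = 52.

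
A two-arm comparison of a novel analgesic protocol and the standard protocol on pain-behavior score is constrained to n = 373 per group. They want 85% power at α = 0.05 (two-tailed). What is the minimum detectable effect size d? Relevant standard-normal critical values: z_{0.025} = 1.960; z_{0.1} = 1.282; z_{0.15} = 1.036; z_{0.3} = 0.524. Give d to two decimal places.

For two independent groups of n = 373 each: d_min = (z_{α/2} + z_β)·√(2/n).
z-sum = 1.960 + 1.036 = 2.996.
d_min = 2.996 × √(2/373) = 2.996 × 0.0732 = 0.219.

d_min ≈ 0.22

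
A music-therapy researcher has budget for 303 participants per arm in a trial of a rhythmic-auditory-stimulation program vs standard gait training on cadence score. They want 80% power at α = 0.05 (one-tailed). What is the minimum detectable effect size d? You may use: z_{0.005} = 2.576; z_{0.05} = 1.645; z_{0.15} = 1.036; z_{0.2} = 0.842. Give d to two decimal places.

d_min ≈ 0.20

For two independent groups of n = 303 each: d_min = (z_{α} + z_β)·√(2/n).
z-sum = 1.645 + 0.842 = 2.487.
d_min = 2.487 × √(2/303) = 2.487 × 0.0812 = 0.202.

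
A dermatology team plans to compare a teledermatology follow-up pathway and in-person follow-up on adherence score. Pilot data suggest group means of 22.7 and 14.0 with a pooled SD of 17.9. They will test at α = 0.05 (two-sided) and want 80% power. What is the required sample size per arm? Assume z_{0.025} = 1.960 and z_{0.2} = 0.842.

Cohen's d = |M₁ − M₂| / SD_pooled = |22.7 − 14.0| / 17.9 = 8.7 / 17.9 = 0.486.
For two independent groups with equal n: n = 2·((z_{α/2} + z_β) / d)².
z_{α/2} + z_β = 1.960 + 0.842 = 2.802.
n = 2 × (2.802 / 0.486)² = 2 × 5.765² = 2 × 33.24 = 66.5.
Round up to the next whole participant.

n = 67 per group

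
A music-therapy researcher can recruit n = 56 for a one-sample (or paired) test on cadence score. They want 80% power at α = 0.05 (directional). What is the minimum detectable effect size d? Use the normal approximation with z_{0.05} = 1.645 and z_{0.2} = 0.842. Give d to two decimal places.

For a single sample (or paired design) of n = 56: d_min = (z_{α} + z_β)/√n.
z-sum = 1.645 + 0.842 = 2.487.
d_min = 2.487 / √56 = 2.487 / 7.483 = 0.332.

d_min ≈ 0.33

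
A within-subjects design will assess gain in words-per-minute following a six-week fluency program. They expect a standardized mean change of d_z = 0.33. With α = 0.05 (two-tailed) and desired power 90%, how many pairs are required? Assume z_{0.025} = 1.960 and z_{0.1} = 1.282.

For a paired (one-sample on differences) test: n = ((z_{α/2} + z_β) / d)².
z_{α/2} + z_β = 1.960 + 1.282 = 3.242.
n = (3.242 / 0.33)² = 9.824² = 96.52.
Round up.

n = 97 pairs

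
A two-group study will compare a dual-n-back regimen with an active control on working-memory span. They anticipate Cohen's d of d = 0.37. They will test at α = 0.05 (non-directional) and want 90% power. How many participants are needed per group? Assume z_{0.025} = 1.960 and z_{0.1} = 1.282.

For two independent groups with equal n: n = 2·((z_{α/2} + z_β) / d)².
z_{α/2} + z_β = 1.960 + 1.282 = 3.242.
n = 2 × (3.242 / 0.37)² = 2 × 8.762² = 2 × 76.78 = 153.6.
Round up to the next whole participant.

n = 154 per group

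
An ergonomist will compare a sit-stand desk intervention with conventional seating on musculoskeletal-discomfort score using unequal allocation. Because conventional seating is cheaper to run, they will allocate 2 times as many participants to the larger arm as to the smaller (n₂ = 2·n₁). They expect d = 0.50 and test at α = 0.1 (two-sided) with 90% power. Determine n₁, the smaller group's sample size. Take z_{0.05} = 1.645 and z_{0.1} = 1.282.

n₁ = 52

With allocation ratio k = n₂/n₁ = 2, Var(x̄₁−x̄₂) = σ²(1/n₁ + 1/(k·n₁)) = σ²·(k+1)/(k·n₁).
So n₁ = (1 + 1/k)·((z_{α/2} + z_β)/d)² = 1.500 × (2.927/0.50)².
n₁ = 1.500 × 34.27 = 51.4.
Round up: n₁ = 52, giving n₂ = 2 × 52 = 104.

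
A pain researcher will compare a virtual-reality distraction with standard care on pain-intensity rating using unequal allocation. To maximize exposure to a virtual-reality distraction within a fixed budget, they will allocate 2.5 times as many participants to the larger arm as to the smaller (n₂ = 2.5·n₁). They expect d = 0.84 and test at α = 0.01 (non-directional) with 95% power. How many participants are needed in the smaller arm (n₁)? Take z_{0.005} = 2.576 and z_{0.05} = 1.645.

n₁ = 36

With allocation ratio k = n₂/n₁ = 2.5, Var(x̄₁−x̄₂) = σ²(1/n₁ + 1/(k·n₁)) = σ²·(k+1)/(k·n₁).
So n₁ = (1 + 1/k)·((z_{α/2} + z_β)/d)² = 1.400 × (4.221/0.84)².
n₁ = 1.400 × 25.25 = 35.4.
Round up: n₁ = 36, giving n₂ = 2.5 × 36 = 90.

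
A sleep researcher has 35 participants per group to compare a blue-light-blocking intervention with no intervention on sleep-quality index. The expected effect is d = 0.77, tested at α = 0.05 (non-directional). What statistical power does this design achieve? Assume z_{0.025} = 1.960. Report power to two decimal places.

power ≈ 0.90

For two equal groups, power = Φ(d·√(n/2) − z_{α/2}).
d·√(n/2) = 0.77 × √(35/2) = 0.77 × 4.183 = 3.221.
z_β = 3.221 − 1.960 = 1.261.
Power = Φ(1.261) = 0.896.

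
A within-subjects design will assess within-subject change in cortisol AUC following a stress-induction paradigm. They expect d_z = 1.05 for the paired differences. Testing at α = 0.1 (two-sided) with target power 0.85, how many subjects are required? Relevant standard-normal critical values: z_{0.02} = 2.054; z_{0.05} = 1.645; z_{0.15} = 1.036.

n = 7 pairs

For a paired (one-sample on differences) test: n = ((z_{α/2} + z_β) / d)².
z_{α/2} + z_β = 1.645 + 1.036 = 2.681.
n = (2.681 / 1.05)² = 2.553² = 6.52.
Round up.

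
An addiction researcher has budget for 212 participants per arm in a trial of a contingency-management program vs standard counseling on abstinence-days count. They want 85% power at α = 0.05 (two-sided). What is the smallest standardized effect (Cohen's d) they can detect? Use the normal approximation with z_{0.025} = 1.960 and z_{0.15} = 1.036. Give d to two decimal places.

For two independent groups of n = 212 each: d_min = (z_{α/2} + z_β)·√(2/n).
z-sum = 1.960 + 1.036 = 2.996.
d_min = 2.996 × √(2/212) = 2.996 × 0.0971 = 0.291.

d_min ≈ 0.29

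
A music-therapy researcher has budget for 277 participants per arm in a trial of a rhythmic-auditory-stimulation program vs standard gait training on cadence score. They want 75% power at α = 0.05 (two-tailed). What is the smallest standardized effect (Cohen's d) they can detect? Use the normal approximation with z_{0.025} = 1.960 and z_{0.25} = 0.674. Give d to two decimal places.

d_min ≈ 0.22

For two independent groups of n = 277 each: d_min = (z_{α/2} + z_β)·√(2/n).
z-sum = 1.960 + 0.674 = 2.634.
d_min = 2.634 × √(2/277) = 2.634 × 0.0850 = 0.224.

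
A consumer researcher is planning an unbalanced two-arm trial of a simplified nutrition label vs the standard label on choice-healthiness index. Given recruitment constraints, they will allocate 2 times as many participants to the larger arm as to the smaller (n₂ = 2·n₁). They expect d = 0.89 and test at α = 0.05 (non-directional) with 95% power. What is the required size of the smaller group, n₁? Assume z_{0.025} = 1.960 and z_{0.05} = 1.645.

n₁ = 25

With allocation ratio k = n₂/n₁ = 2, Var(x̄₁−x̄₂) = σ²(1/n₁ + 1/(k·n₁)) = σ²·(k+1)/(k·n₁).
So n₁ = (1 + 1/k)·((z_{α/2} + z_β)/d)² = 1.500 × (3.605/0.89)².
n₁ = 1.500 × 16.41 = 24.6.
Round up: n₁ = 25, giving n₂ = 2 × 25 = 50.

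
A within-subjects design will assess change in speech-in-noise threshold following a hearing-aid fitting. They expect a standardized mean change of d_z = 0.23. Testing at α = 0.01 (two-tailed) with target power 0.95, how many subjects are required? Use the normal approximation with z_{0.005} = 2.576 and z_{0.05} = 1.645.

For a paired (one-sample on differences) test: n = ((z_{α/2} + z_β) / d)².
z_{α/2} + z_β = 2.576 + 1.645 = 4.221.
n = (4.221 / 0.23)² = 18.352² = 336.80.
Round up.

n = 337 pairs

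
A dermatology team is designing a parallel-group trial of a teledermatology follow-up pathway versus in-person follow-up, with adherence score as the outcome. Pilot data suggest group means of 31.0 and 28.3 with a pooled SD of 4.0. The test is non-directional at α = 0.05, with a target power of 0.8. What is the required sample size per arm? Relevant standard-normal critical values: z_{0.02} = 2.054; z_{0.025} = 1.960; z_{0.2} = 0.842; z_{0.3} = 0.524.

Cohen's d = |M₁ − M₂| / SD_pooled = |31.0 − 28.3| / 4.0 = 2.7 / 4.0 = 0.675.
For two independent groups with equal n: n = 2·((z_{α/2} + z_β) / d)².
z_{α/2} + z_β = 1.960 + 0.842 = 2.802.
n = 2 × (2.802 / 0.675)² = 2 × 4.151² = 2 × 17.23 = 34.5.
Round up to the next whole participant.

n = 35 per group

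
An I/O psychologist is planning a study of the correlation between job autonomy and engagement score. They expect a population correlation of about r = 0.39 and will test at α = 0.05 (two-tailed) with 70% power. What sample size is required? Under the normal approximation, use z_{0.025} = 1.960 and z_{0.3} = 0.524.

n = 40

Fisher's z: C = ½·ln((1+r)/(1−r)) = ½·ln(2.2787) = 0.4118.
n = ((z_{α/2} + z_β)/C)² + 3.
(1.960 + 0.524) / 0.4118 = 2.484 / 0.4118 = 6.032.
n = 6.032² + 3 = 36.39 + 3 = 39.4.
Round up.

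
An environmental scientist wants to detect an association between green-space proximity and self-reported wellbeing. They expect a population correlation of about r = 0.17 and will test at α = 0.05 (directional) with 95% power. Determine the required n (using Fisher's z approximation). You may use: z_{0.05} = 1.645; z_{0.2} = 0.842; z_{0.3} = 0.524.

Fisher's z: C = ½·ln((1+r)/(1−r)) = ½·ln(1.4096) = 0.1717.
n = ((z_{α} + z_β)/C)² + 3.
(1.645 + 1.645) / 0.1717 = 3.290 / 0.1717 = 19.161.
n = 19.161² + 3 = 367.16 + 3 = 370.2.
Round up.

n = 371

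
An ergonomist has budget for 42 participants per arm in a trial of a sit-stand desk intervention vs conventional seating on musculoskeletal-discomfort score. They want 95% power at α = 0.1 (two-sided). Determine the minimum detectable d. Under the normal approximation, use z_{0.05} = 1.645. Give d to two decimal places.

d_min ≈ 0.72

For two independent groups of n = 42 each: d_min = (z_{α/2} + z_β)·√(2/n).
z-sum = 1.645 + 1.645 = 3.290.
d_min = 3.290 × √(2/42) = 3.290 × 0.2182 = 0.718.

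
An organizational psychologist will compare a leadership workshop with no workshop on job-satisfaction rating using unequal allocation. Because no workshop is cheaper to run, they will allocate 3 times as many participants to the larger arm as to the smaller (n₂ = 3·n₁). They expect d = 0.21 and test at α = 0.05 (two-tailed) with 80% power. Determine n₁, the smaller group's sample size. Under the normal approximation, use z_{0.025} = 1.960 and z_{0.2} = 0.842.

With allocation ratio k = n₂/n₁ = 3, Var(x̄₁−x̄₂) = σ²(1/n₁ + 1/(k·n₁)) = σ²·(k+1)/(k·n₁).
So n₁ = (1 + 1/k)·((z_{α/2} + z_β)/d)² = 1.333 × (2.802/0.21)².
n₁ = 1.333 × 178.03 = 237.4.
Round up: n₁ = 238, giving n₂ = 3 × 238 = 714.

n₁ = 238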